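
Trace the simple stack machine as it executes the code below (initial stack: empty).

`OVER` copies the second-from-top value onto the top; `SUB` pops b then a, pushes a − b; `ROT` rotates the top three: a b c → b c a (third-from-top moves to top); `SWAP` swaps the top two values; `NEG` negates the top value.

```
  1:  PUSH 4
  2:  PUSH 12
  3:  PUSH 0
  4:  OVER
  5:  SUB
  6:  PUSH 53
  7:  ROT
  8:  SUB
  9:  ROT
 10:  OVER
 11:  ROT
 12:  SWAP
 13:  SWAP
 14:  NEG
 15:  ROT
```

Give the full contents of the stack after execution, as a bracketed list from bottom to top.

PUSH 4  : 4
PUSH 12 : 4 12
PUSH 0  : 4 12 0
OVER    : 4 12 0 12
SUB     : 4 12 -12
PUSH 53 : 4 12 -12 53
ROT     : 4 -12 53 12
SUB     : 4 -12 41
ROT     : -12 41 4
OVER    : -12 41 4 41
ROT     : -12 4 41 41
SWAP    : -12 4 41 41
SWAP    : -12 4 41 41
NEG     : -12 4 41 -41
ROT     : -12 41 -41 4

[-12, 41, -41, 4]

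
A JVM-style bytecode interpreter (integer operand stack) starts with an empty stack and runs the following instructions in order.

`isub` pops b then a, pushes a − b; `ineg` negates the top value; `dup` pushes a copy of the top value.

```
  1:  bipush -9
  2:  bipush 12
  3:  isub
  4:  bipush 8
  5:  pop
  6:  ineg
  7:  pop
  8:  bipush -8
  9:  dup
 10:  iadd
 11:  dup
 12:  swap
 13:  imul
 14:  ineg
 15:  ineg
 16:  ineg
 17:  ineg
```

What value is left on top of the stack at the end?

bipush -9 : [-9]
bipush 12 : [-9, 12]
isub      : [-21]
bipush 8  : [-21, 8]
pop       : [-21]
ineg      : [21]
pop       : []
bipush -8 : [-8]
dup       : [-8, -8]
iadd      : [-16]
dup       : [-16, -16]
swap      : [-16, -16]
imul      : [256]
ineg      : [-256]
ineg      : [256]
ineg      : [-256]
ineg      : [256]

256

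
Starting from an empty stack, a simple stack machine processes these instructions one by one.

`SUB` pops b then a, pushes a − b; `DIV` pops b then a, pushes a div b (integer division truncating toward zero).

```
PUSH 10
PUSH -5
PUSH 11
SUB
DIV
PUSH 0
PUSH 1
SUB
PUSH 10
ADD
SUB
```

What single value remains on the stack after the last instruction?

PUSH 10  10
PUSH -5  10 -5
PUSH 11  10 -5 11
SUB      10 -16
DIV      0
PUSH 0   0 0
PUSH 1   0 0 1
SUB      0 -1
PUSH 10  0 -1 10
ADD      0 9
SUB      -9

-9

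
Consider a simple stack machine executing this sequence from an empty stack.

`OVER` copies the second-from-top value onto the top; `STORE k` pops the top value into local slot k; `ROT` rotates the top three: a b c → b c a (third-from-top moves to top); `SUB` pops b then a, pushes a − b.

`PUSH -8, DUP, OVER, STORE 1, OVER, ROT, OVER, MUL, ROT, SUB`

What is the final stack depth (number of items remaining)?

PUSH -8 : [-8]
DUP     : [-8, -8]
OVER    : [-8, -8, -8]
STORE 1 : [-8, -8]
OVER    : [-8, -8, -8]
ROT     : [-8, -8, -8]
OVER    : [-8, -8, -8, -8]
MUL     : [-8, -8, 64]
ROT     : [-8, 64, -8]
SUB     : [-8, 72]

2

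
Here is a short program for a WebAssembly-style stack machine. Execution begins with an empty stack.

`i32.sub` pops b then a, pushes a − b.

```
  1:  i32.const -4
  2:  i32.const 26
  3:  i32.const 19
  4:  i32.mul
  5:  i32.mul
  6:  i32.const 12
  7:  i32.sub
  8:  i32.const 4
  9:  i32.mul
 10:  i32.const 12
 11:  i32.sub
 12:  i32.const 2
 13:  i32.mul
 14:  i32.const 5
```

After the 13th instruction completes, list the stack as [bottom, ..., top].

i32.const -4  -4
i32.const 26  -4 26
i32.const 19  -4 26 19
i32.mul       -4 494
i32.mul       -1976
i32.const 12  -1976 12
i32.sub       -1988
i32.const 4   -1988 4
i32.mul       -7952
i32.const 12  -7952 12
i32.sub       -7964
i32.const 2   -7964 2
i32.mul       -15928

[-15928]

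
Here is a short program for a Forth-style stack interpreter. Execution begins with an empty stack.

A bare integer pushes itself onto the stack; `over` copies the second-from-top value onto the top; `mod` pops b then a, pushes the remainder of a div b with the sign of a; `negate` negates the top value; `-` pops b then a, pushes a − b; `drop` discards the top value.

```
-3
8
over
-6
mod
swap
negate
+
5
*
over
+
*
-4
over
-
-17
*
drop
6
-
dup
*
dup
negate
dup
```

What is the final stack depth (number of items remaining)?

3

-3     : [-3]
8      : [-3, 8]
over   : [-3, 8, -3]
-6     : [-3, 8, -3, -6]
mod    : [-3, 8, -3]
swap   : [-3, -3, 8]
negate : [-3, -3, -8]
+      : [-3, -11]
5      : [-3, -11, 5]
*      : [-3, -55]
over   : [-3, -55, -3]
+      : [-3, -58]
*      : [174]
-4     : [174, -4]
over   : [174, -4, 174]
-      : [174, -178]
-17    : [174, -178, -17]
*      : [174, 3026]
drop   : [174]
6      : [174, 6]
-      : [168]
dup    : [168, 168]
*      : [28224]
dup    : [28224, 28224]
negate : [28224, -28224]
dup    : [28224, -28224, -28224]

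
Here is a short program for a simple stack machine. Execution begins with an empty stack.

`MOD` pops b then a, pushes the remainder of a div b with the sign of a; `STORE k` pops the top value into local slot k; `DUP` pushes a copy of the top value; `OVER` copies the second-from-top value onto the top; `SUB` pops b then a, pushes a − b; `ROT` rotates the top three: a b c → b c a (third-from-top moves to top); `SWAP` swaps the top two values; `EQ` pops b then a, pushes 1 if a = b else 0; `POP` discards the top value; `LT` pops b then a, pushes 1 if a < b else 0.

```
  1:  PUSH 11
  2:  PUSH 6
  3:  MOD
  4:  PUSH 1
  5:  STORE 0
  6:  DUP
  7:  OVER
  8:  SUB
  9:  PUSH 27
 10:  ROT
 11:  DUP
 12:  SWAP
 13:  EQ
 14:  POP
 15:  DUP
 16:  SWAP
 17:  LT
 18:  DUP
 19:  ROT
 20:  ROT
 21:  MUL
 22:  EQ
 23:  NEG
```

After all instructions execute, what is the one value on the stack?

-1

PUSH 11 → 11
PUSH 6  → 11 6
MOD     → 5
PUSH 1  → 5 1
STORE 0 → 5
DUP     → 5 5
OVER    → 5 5 5
SUB     → 5 0
PUSH 27 → 5 0 27
ROT     → 0 27 5
DUP     → 0 27 5 5
SWAP    → 0 27 5 5
EQ      → 0 27 1
POP     → 0 27
DUP     → 0 27 27
SWAP    → 0 27 27
LT      → 0 0
DUP     → 0 0 0
ROT     → 0 0 0
ROT     → 0 0 0
MUL     → 0 0
EQ      → 1
NEG     → -1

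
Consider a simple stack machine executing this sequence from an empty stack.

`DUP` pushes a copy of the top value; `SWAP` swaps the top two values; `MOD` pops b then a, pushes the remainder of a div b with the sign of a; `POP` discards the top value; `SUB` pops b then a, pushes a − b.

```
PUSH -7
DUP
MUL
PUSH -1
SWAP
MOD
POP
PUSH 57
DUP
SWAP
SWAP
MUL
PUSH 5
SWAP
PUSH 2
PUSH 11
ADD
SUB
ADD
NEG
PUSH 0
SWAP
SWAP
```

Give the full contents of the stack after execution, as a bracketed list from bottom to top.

PUSH -7 → [-7]
DUP     → [-7, -7]
MUL     → [49]
PUSH -1 → [49, -1]
SWAP    → [-1, 49]
MOD     → [-1]
POP     → []
PUSH 57 → [57]
DUP     → [57, 57]
SWAP    → [57, 57]
SWAP    → [57, 57]
MUL     → [3249]
PUSH 5  → [3249, 5]
SWAP    → [5, 3249]
PUSH 2  → [5, 3249, 2]
PUSH 11 → [5, 3249, 2, 11]
ADD     → [5, 3249, 13]
SUB     → [5, 3236]
ADD     → [3241]
NEG     → [-3241]
PUSH 0  → [-3241, 0]
SWAP    → [0, -3241]
SWAP    → [-3241, 0]

[-3241, 0]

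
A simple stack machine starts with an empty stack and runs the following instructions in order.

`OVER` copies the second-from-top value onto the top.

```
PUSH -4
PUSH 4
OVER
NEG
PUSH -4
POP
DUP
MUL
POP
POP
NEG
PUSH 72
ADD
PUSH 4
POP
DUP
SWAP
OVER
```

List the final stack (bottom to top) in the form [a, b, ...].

PUSH -4  [-4]
PUSH 4   [-4, 4]
OVER     [-4, 4, -4]
NEG      [-4, 4, 4]
PUSH -4  [-4, 4, 4, -4]
POP      [-4, 4, 4]
DUP      [-4, 4, 4, 4]
MUL      [-4, 4, 16]
POP      [-4, 4]
POP      [-4]
NEG      [4]
PUSH 72  [4, 72]
ADD      [76]
PUSH 4   [76, 4]
POP      [76]
DUP      [76, 76]
SWAP     [76, 76]
OVER     [76, 76, 76]

[76, 76, 76]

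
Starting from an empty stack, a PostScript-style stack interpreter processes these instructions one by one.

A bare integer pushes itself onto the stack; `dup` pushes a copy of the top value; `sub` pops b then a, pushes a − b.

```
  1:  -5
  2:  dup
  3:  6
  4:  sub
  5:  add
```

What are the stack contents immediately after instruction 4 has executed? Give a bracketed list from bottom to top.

-5  -> -5
dup -> -5 -5
6   -> -5 -5 6
sub -> -5 -11

[-5, -11]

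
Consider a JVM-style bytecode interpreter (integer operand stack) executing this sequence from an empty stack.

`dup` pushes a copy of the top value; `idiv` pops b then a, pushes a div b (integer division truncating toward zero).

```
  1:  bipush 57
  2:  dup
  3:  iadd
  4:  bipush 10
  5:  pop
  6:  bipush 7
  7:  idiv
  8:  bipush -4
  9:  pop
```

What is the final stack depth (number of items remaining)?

bipush 57  [57]
dup        [57, 57]
iadd       [114]
bipush 10  [114, 10]
pop        [114]
bipush 7   [114, 7]
idiv       [16]
bipush -4  [16, -4]
pop        [16]

1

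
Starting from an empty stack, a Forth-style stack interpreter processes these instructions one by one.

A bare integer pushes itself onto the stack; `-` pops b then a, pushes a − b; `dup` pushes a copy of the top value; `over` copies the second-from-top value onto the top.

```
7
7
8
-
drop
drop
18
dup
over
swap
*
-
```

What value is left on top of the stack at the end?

-306

7    → [7]
7    → [7, 7]
8    → [7, 7, 8]
-    → [7, -1]
drop → [7]
drop → []
18   → [18]
dup  → [18, 18]
over → [18, 18, 18]
swap → [18, 18, 18]
*    → [18, 324]
-    → [-306]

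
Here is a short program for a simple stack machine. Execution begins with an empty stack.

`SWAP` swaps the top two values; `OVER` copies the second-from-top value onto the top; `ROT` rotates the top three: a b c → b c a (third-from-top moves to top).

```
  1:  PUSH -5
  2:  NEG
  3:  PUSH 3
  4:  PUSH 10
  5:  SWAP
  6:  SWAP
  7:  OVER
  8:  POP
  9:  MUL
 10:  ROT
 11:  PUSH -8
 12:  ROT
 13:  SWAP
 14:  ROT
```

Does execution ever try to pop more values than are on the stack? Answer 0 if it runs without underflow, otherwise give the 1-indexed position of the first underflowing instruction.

PUSH -5 → -5
NEG     → 5
PUSH 3  → 5 3
PUSH 10 → 5 3 10
SWAP    → 5 10 3
SWAP    → 5 3 10
OVER    → 5 3 10 3
POP     → 5 3 10
MUL     → 5 30
ROT  — needs 3 operands, stack has 2 → underflow

10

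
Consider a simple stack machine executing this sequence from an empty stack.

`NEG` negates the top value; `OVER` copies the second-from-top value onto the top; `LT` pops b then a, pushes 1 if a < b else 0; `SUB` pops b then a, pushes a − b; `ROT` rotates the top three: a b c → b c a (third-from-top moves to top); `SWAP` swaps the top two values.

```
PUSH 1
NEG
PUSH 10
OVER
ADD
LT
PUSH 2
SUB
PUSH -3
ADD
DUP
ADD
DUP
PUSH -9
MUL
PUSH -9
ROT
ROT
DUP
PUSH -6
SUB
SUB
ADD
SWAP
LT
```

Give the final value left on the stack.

PUSH 1   [1]
NEG      [-1]
PUSH 10  [-1, 10]
OVER     [-1, 10, -1]
ADD      [-1, 9]
LT       [1]
PUSH 2   [1, 2]
SUB      [-1]
PUSH -3  [-1, -3]
ADD      [-4]
DUP      [-4, -4]
ADD      [-8]
DUP      [-8, -8]
PUSH -9  [-8, -8, -9]
MUL      [-8, 72]
PUSH -9  [-8, 72, -9]
ROT      [72, -9, -8]
ROT      [-9, -8, 72]
DUP      [-9, -8, 72, 72]
PUSH -6  [-9, -8, 72, 72, -6]
SUB      [-9, -8, 72, 78]
SUB      [-9, -8, -6]
ADD      [-9, -14]
SWAP     [-14, -9]
LT       [1]

1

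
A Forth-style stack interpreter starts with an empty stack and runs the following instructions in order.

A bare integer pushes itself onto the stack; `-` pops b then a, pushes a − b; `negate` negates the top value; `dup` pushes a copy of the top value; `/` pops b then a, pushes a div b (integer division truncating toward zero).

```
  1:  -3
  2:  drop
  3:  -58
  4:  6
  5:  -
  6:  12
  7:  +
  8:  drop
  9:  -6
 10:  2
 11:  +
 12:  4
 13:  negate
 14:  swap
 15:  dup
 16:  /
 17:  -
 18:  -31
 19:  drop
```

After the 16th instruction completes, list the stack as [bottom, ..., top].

-3     : [-3]
drop   : []
-58    : [-58]
6      : [-58, 6]
-      : [-64]
12     : [-64, 12]
+      : [-52]
drop   : []
-6     : [-6]
2      : [-6, 2]
+      : [-4]
4      : [-4, 4]
negate : [-4, -4]
swap   : [-4, -4]
dup    : [-4, -4, -4]
/      : [-4, 1]

[-4, 1]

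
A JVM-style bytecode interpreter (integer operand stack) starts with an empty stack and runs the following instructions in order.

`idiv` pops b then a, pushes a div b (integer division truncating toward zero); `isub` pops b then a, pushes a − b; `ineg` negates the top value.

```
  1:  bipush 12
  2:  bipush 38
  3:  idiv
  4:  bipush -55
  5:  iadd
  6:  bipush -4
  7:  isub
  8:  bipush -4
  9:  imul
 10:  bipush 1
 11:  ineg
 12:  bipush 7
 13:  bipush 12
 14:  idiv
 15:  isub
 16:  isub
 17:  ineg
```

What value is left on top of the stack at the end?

bipush 12  → 12
bipush 38  → 12 38
idiv       → 0
bipush -55 → 0 -55
iadd       → -55
bipush -4  → -55 -4
isub       → -51
bipush -4  → -51 -4
imul       → 204
bipush 1   → 204 1
ineg       → 204 -1
bipush 7   → 204 -1 7
bipush 12  → 204 -1 7 12
idiv       → 204 -1 0
isub       → 204 -1
isub       → 205
ineg       → -205

-205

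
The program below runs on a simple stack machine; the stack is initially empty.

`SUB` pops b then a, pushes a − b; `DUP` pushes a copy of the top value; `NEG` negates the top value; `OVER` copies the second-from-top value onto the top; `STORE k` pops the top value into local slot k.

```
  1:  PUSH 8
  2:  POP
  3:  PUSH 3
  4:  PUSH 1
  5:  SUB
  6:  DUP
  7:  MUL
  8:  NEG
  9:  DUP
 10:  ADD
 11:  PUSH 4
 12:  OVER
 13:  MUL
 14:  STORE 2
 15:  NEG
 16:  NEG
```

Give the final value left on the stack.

PUSH 8  : [8]
POP     : []
PUSH 3  : [3]
PUSH 1  : [3, 1]
SUB     : [2]
DUP     : [2, 2]
MUL     : [4]
NEG     : [-4]
DUP     : [-4, -4]
ADD     : [-8]
PUSH 4  : [-8, 4]
OVER    : [-8, 4, -8]
MUL     : [-8, -32]
STORE 2 : [-8]
NEG     : [8]
NEG     : [-8]

-8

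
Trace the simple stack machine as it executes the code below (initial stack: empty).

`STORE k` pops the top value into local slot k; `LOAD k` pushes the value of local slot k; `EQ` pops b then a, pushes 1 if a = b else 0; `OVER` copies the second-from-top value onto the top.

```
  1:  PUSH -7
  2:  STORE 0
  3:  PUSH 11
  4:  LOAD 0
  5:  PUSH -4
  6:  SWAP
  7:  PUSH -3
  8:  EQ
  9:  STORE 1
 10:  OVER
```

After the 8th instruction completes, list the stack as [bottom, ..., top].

[11, -4, 0]

PUSH -7  -7
STORE 0  (empty)
PUSH 11  11
LOAD 0   11 -7
PUSH -4  11 -7 -4
SWAP     11 -4 -7
PUSH -3  11 -4 -7 -3
EQ       11 -4 0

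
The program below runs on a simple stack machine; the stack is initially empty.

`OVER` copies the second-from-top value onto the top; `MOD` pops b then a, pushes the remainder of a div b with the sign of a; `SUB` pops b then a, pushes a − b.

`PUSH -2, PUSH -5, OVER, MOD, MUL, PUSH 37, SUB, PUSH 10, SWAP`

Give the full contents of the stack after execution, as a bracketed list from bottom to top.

PUSH -2 -> -2
PUSH -5 -> -2 -5
OVER    -> -2 -5 -2
MOD     -> -2 -1
MUL     -> 2
PUSH 37 -> 2 37
SUB     -> -35
PUSH 10 -> -35 10
SWAP    -> 10 -35

[10, -35]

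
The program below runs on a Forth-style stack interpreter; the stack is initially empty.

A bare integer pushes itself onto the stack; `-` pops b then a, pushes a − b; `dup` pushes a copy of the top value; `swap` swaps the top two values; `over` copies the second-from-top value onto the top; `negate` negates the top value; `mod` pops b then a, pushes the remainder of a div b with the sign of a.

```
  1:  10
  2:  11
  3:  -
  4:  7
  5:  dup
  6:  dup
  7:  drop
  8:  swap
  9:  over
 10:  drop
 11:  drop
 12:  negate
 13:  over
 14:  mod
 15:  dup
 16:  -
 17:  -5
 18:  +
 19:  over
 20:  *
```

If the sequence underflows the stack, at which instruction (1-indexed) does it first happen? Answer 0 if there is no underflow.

0

10     → [10]
11     → [10, 11]
-      → [-1]
7      → [-1, 7]
dup    → [-1, 7, 7]
dup    → [-1, 7, 7, 7]
drop   → [-1, 7, 7]
swap   → [-1, 7, 7]
over   → [-1, 7, 7, 7]
drop   → [-1, 7, 7]
drop   → [-1, 7]
negate → [-1, -7]
over   → [-1, -7, -1]
mod    → [-1, 0]
dup    → [-1, 0, 0]
-      → [-1, 0]
-5     → [-1, 0, -5]
+      → [-1, -5]
over   → [-1, -5, -1]
*      → [-1, 5]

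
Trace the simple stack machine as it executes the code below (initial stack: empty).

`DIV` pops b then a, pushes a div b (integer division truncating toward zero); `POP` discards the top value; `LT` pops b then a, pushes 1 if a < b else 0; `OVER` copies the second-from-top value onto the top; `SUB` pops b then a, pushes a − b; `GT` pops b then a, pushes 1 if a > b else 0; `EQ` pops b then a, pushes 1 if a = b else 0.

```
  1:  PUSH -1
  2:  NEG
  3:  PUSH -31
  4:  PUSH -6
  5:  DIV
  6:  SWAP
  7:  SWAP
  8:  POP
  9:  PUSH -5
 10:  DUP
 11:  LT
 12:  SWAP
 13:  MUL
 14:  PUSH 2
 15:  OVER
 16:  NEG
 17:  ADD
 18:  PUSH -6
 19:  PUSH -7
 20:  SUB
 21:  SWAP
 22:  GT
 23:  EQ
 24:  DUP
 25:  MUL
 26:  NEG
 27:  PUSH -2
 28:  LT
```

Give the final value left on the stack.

0

PUSH -1   -1
NEG       1
PUSH -31  1 -31
PUSH -6   1 -31 -6
DIV       1 5
SWAP      5 1
SWAP      1 5
POP       1
PUSH -5   1 -5
DUP       1 -5 -5
LT        1 0
SWAP      0 1
MUL       0
PUSH 2    0 2
OVER      0 2 0
NEG       0 2 0
ADD       0 2
PUSH -6   0 2 -6
PUSH -7   0 2 -6 -7
SUB       0 2 1
SWAP      0 1 2
GT        0 0
EQ        1
DUP       1 1
MUL       1
NEG       -1
PUSH -2   -1 -2
LT        0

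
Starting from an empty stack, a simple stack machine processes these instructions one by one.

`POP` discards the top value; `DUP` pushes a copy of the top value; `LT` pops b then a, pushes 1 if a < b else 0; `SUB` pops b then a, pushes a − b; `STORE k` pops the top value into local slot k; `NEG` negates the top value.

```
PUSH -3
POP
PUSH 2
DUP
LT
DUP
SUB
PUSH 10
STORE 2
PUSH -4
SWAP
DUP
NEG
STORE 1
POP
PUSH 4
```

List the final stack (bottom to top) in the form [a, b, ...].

PUSH -3 → [-3]
POP     → []
PUSH 2  → [2]
DUP     → [2, 2]
LT      → [0]
DUP     → [0, 0]
SUB     → [0]
PUSH 10 → [0, 10]
STORE 2 → [0]
PUSH -4 → [0, -4]
SWAP    → [-4, 0]
DUP     → [-4, 0, 0]
NEG     → [-4, 0, 0]
STORE 1 → [-4, 0]
POP     → [-4]
PUSH 4  → [-4, 4]

[-4, 4]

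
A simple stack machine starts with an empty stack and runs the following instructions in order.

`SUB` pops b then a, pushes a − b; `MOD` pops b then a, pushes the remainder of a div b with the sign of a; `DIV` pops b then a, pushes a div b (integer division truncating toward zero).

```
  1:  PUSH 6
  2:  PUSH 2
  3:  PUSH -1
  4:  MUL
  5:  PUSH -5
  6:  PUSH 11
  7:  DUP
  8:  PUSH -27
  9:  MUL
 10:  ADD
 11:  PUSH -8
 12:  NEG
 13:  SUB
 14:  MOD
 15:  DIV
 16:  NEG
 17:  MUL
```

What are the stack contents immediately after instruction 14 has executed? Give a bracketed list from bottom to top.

PUSH 6    [6]
PUSH 2    [6, 2]
PUSH -1   [6, 2, -1]
MUL       [6, -2]
PUSH -5   [6, -2, -5]
PUSH 11   [6, -2, -5, 11]
DUP       [6, -2, -5, 11, 11]
PUSH -27  [6, -2, -5, 11, 11, -27]
MUL       [6, -2, -5, 11, -297]
ADD       [6, -2, -5, -286]
PUSH -8   [6, -2, -5, -286, -8]
NEG       [6, -2, -5, -286, 8]
SUB       [6, -2, -5, -294]
MOD       [6, -2, -5]

[6, -2, -5]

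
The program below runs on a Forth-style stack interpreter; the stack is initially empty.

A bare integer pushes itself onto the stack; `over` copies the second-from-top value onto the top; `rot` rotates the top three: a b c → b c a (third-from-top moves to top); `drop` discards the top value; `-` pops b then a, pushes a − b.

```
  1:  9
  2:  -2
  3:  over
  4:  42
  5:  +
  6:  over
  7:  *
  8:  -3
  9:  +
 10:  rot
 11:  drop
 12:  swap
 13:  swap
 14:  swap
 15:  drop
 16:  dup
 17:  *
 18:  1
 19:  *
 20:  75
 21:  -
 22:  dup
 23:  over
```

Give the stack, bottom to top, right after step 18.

9     9
-2    9 -2
over  9 -2 9
42    9 -2 9 42
+     9 -2 51
over  9 -2 51 -2
*     9 -2 -102
-3    9 -2 -102 -3
+     9 -2 -105
rot   -2 -105 9
drop  -2 -105
swap  -105 -2
swap  -2 -105
swap  -105 -2
drop  -105
dup   -105 -105
*     11025
1     11025 1

[11025, 1]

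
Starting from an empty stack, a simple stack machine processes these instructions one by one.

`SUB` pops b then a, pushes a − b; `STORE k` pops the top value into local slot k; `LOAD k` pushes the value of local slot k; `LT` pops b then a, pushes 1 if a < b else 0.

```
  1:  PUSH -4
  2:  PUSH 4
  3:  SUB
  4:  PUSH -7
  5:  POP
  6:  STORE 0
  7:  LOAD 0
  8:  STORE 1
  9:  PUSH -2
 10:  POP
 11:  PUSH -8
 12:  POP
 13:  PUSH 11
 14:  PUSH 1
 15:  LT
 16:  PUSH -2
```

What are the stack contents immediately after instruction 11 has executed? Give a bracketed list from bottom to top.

[-8]

PUSH -4  -4
PUSH 4   -4 4
SUB      -8
PUSH -7  -8 -7
POP      -8
STORE 0  (empty)
LOAD 0   -8
STORE 1  (empty)
PUSH -2  -2
POP      (empty)
PUSH -8  -8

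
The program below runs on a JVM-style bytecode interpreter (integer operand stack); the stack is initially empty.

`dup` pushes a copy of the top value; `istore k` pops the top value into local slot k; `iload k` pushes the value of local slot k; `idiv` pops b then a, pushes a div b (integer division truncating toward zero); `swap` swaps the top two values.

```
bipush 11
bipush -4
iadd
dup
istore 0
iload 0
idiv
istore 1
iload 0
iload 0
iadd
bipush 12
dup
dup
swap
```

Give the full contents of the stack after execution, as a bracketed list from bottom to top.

bipush 11  [11]
bipush -4  [11, -4]
iadd       [7]
dup        [7, 7]
istore 0   [7]
iload 0    [7, 7]
idiv       [1]
istore 1   []
iload 0    [7]
iload 0    [7, 7]
iadd       [14]
bipush 12  [14, 12]
dup        [14, 12, 12]
dup        [14, 12, 12, 12]
swap       [14, 12, 12, 12]

[14, 12, 12, 12]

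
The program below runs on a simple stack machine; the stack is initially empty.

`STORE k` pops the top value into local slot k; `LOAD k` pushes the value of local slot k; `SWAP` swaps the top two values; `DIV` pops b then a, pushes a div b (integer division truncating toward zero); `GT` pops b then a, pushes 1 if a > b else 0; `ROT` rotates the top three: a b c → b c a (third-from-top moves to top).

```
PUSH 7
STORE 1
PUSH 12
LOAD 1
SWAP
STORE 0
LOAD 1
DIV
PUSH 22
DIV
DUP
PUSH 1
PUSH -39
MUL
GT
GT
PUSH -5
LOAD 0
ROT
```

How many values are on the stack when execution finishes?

PUSH 7   : [7]
STORE 1  : []
PUSH 12  : [12]
LOAD 1   : [12, 7]
SWAP     : [7, 12]
STORE 0  : [7]
LOAD 1   : [7, 7]
DIV      : [1]
PUSH 22  : [1, 22]
DIV      : [0]
DUP      : [0, 0]
PUSH 1   : [0, 0, 1]
PUSH -39 : [0, 0, 1, -39]
MUL      : [0, 0, -39]
GT       : [0, 1]
GT       : [0]
PUSH -5  : [0, -5]
LOAD 0   : [0, -5, 12]
ROT      : [-5, 12, 0]

3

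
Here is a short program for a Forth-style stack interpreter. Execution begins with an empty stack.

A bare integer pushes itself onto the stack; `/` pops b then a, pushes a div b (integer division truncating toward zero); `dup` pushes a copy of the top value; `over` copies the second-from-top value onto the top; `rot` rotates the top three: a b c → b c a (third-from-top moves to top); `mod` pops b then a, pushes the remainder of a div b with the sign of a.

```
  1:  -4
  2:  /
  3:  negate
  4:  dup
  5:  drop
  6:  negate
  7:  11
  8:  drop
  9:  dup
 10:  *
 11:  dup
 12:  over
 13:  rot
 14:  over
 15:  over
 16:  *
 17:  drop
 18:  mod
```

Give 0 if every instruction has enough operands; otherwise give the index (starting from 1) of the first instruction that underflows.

2

-4 -> -4
/  — needs 2 operands, stack has 1 → underflow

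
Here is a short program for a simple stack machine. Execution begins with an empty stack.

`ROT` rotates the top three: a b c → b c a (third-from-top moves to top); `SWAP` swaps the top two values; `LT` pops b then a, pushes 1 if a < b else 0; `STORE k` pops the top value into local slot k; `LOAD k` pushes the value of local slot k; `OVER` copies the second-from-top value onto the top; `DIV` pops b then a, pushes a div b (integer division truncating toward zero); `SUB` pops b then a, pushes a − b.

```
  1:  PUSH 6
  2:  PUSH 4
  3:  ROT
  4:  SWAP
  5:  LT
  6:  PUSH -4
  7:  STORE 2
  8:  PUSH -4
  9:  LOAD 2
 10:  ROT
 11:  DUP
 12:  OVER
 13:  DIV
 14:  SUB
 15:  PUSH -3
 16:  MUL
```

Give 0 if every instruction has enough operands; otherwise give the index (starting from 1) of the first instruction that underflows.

3

PUSH 6 → 6
PUSH 4 → 6 4
ROT  — needs 3 operands, stack has 2 → underflow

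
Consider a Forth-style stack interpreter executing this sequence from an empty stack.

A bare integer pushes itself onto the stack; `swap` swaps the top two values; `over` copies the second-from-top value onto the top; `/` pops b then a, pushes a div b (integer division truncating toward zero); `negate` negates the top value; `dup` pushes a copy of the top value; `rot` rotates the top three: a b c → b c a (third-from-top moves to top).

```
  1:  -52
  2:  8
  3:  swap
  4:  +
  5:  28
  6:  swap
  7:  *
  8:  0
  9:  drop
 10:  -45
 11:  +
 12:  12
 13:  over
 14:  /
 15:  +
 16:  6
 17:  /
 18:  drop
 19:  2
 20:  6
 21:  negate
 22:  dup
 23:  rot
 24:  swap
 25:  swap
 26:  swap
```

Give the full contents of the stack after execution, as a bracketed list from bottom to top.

-52    : -52
8      : -52 8
swap   : 8 -52
+      : -44
28     : -44 28
swap   : 28 -44
*      : -1232
0      : -1232 0
drop   : -1232
-45    : -1232 -45
+      : -1277
12     : -1277 12
over   : -1277 12 -1277
/      : -1277 0
+      : -1277
6      : -1277 6
/      : -212
drop   : (empty)
2      : 2
6      : 2 6
negate : 2 -6
dup    : 2 -6 -6
rot    : -6 -6 2
swap   : -6 2 -6
swap   : -6 -6 2
swap   : -6 2 -6

[-6, 2, -6]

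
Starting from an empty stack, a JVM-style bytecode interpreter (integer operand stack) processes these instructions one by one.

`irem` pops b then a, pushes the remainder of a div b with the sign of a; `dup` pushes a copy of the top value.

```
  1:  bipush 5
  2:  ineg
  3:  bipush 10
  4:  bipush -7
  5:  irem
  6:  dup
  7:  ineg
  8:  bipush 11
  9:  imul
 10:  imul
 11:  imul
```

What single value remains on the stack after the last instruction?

bipush 5  -> 5
ineg      -> -5
bipush 10 -> -5 10
bipush -7 -> -5 10 -7
irem      -> -5 3
dup       -> -5 3 3
ineg      -> -5 3 -3
bipush 11 -> -5 3 -3 11
imul      -> -5 3 -33
imul      -> -5 -99
imul      -> 495

495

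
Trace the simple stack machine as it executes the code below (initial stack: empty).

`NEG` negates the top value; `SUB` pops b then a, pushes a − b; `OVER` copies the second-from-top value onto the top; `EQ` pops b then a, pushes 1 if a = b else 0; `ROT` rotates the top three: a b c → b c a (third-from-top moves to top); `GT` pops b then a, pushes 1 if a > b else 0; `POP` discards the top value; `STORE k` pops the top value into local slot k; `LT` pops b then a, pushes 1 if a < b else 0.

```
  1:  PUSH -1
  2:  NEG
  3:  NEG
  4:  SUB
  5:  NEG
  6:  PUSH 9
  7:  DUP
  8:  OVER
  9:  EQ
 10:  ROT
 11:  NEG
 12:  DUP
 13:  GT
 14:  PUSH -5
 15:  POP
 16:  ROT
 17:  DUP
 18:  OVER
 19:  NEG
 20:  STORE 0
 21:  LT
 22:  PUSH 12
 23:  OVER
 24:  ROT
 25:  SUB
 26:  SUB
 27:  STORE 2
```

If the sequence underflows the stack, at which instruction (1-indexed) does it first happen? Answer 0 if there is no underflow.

PUSH -1 → -1
NEG     → 1
NEG     → -1
SUB  — needs 2 operands, stack has 1 → underflow

4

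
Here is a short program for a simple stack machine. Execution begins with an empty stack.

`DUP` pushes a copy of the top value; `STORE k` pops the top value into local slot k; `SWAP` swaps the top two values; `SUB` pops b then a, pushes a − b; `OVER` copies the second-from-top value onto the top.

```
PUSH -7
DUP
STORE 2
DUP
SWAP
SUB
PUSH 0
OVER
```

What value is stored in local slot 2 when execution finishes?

PUSH -7 -> [-7]
DUP     -> [-7, -7]
STORE 2 -> [-7]
DUP     -> [-7, -7]
SWAP    -> [-7, -7]
SUB     -> [0]
PUSH 0  -> [0, 0]
OVER    -> [0, 0, 0]

-7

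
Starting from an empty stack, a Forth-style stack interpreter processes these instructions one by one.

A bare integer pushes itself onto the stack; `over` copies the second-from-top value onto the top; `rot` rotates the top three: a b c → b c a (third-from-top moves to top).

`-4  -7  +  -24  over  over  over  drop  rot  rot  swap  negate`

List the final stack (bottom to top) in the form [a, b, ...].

[-11, -24, -11, 24]

-4      [-4]
-7      [-4, -7]
+       [-11]
-24     [-11, -24]
over    [-11, -24, -11]
over    [-11, -24, -11, -24]
over    [-11, -24, -11, -24, -11]
drop    [-11, -24, -11, -24]
rot     [-11, -11, -24, -24]
rot     [-11, -24, -24, -11]
swap    [-11, -24, -11, -24]
negate  [-11, -24, -11, 24]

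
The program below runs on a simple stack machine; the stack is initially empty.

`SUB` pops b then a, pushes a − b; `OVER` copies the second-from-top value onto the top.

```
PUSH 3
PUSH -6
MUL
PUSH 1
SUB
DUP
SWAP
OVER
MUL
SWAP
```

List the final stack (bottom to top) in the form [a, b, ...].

[361, -19]

PUSH 3   3
PUSH -6  3 -6
MUL      -18
PUSH 1   -18 1
SUB      -19
DUP      -19 -19
SWAP     -19 -19
OVER     -19 -19 -19
MUL      -19 361
SWAP     361 -19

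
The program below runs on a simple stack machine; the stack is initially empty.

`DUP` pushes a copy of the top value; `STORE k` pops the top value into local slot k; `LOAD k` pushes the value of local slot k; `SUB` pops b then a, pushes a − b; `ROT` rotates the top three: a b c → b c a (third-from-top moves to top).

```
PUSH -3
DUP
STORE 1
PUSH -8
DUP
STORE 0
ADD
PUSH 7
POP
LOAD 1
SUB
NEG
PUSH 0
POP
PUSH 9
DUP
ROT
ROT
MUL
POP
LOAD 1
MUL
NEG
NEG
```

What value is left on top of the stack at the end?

PUSH -3 : [-3]
DUP     : [-3, -3]
STORE 1 : [-3]
PUSH -8 : [-3, -8]
DUP     : [-3, -8, -8]
STORE 0 : [-3, -8]
ADD     : [-11]
PUSH 7  : [-11, 7]
POP     : [-11]
LOAD 1  : [-11, -3]
SUB     : [-8]
NEG     : [8]
PUSH 0  : [8, 0]
POP     : [8]
PUSH 9  : [8, 9]
DUP     : [8, 9, 9]
ROT     : [9, 9, 8]
ROT     : [9, 8, 9]
MUL     : [9, 72]
POP     : [9]
LOAD 1  : [9, -3]
MUL     : [-27]
NEG     : [27]
NEG     : [-27]

-27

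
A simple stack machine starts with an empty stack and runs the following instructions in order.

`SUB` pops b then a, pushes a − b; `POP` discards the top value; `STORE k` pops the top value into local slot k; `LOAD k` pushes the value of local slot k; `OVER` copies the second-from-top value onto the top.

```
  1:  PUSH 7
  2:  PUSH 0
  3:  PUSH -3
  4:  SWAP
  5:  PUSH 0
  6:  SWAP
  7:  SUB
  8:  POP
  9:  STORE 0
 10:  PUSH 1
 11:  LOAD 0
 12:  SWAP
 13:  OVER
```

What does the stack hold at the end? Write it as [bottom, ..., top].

[7, -3, 1, -3]

PUSH 7   [7]
PUSH 0   [7, 0]
PUSH -3  [7, 0, -3]
SWAP     [7, -3, 0]
PUSH 0   [7, -3, 0, 0]
SWAP     [7, -3, 0, 0]
SUB      [7, -3, 0]
POP      [7, -3]
STORE 0  [7]
PUSH 1   [7, 1]
LOAD 0   [7, 1, -3]
SWAP     [7, -3, 1]
OVER     [7, -3, 1, -3]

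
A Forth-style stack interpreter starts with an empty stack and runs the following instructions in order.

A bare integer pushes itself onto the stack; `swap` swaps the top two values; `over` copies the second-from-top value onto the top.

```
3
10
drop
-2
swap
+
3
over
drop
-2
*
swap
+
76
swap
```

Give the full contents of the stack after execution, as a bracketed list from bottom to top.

[76, -5]

3     [3]
10    [3, 10]
drop  [3]
-2    [3, -2]
swap  [-2, 3]
+     [1]
3     [1, 3]
over  [1, 3, 1]
drop  [1, 3]
-2    [1, 3, -2]
*     [1, -6]
swap  [-6, 1]
+     [-5]
76    [-5, 76]
swap  [76, -5]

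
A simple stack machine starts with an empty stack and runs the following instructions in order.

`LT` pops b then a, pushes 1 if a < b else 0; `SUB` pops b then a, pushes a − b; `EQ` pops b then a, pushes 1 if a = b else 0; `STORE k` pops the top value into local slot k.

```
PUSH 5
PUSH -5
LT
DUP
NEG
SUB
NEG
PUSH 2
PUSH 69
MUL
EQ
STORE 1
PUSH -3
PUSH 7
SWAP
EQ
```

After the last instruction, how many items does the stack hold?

1

PUSH 5   5
PUSH -5  5 -5
LT       0
DUP      0 0
NEG      0 0
SUB      0
NEG      0
PUSH 2   0 2
PUSH 69  0 2 69
MUL      0 138
EQ       0
STORE 1  (empty)
PUSH -3  -3
PUSH 7   -3 7
SWAP     7 -3
EQ       0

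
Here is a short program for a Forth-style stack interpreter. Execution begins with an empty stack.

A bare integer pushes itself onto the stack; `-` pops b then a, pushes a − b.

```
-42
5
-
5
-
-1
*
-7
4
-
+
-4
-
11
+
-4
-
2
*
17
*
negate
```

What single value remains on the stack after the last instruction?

-2040

-42     [-42]
5       [-42, 5]
-       [-47]
5       [-47, 5]
-       [-52]
-1      [-52, -1]
*       [52]
-7      [52, -7]
4       [52, -7, 4]
-       [52, -11]
+       [41]
-4      [41, -4]
-       [45]
11      [45, 11]
+       [56]
-4      [56, -4]
-       [60]
2       [60, 2]
*       [120]
17      [120, 17]
*       [2040]
negate  [-2040]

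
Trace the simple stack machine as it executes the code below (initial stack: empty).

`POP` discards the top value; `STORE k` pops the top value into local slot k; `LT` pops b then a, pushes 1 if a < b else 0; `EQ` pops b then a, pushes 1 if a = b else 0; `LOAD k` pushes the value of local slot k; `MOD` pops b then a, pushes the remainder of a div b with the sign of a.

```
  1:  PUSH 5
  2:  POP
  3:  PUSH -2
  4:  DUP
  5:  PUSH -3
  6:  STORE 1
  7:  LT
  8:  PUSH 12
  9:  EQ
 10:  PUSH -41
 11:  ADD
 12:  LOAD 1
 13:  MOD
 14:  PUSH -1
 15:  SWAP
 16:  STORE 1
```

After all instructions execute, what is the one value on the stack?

PUSH 5   -> [5]
POP      -> []
PUSH -2  -> [-2]
DUP      -> [-2, -2]
PUSH -3  -> [-2, -2, -3]
STORE 1  -> [-2, -2]
LT       -> [0]
PUSH 12  -> [0, 12]
EQ       -> [0]
PUSH -41 -> [0, -41]
ADD      -> [-41]
LOAD 1   -> [-41, -3]
MOD      -> [-2]
PUSH -1  -> [-2, -1]
SWAP     -> [-1, -2]
STORE 1  -> [-1]

-1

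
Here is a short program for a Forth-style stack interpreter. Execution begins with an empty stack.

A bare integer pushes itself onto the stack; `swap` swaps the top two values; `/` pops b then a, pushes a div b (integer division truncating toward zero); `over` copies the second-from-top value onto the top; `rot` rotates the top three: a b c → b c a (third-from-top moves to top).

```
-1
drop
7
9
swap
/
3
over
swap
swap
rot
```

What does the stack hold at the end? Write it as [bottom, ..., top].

-1    -1
drop  (empty)
7     7
9     7 9
swap  9 7
/     1
3     1 3
over  1 3 1
swap  1 1 3
swap  1 3 1
rot   3 1 1

[3, 1, 1]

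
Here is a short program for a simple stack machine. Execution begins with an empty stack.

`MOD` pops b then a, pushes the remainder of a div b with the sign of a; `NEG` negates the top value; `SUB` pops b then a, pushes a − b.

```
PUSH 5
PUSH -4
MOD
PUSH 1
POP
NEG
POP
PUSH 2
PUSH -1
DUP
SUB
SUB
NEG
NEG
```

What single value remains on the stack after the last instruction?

PUSH 5   5
PUSH -4  5 -4
MOD      1
PUSH 1   1 1
POP      1
NEG      -1
POP      (empty)
PUSH 2   2
PUSH -1  2 -1
DUP      2 -1 -1
SUB      2 0
SUB      2
NEG      -2
NEG      2

2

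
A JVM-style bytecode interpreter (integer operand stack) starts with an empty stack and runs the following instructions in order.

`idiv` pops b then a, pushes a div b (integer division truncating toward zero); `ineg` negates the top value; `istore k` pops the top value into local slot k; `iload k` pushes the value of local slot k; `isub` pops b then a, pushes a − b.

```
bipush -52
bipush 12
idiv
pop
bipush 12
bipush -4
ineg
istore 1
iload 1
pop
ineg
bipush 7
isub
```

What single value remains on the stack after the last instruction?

-19

bipush -52  [-52]
bipush 12   [-52, 12]
idiv        [-4]
pop         []
bipush 12   [12]
bipush -4   [12, -4]
ineg        [12, 4]
istore 1    [12]
iload 1     [12, 4]
pop         [12]
ineg        [-12]
bipush 7    [-12, 7]
isub        [-19]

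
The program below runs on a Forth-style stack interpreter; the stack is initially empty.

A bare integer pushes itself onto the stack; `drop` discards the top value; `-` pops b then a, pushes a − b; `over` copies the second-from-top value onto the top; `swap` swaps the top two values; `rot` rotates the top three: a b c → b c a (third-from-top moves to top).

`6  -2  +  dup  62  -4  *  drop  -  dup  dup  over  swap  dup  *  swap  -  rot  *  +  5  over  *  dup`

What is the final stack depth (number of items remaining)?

3

6     [6]
-2    [6, -2]
+     [4]
dup   [4, 4]
62    [4, 4, 62]
-4    [4, 4, 62, -4]
*     [4, 4, -248]
drop  [4, 4]
-     [0]
dup   [0, 0]
dup   [0, 0, 0]
over  [0, 0, 0, 0]
swap  [0, 0, 0, 0]
dup   [0, 0, 0, 0, 0]
*     [0, 0, 0, 0]
swap  [0, 0, 0, 0]
-     [0, 0, 0]
rot   [0, 0, 0]
*     [0, 0]
+     [0]
5     [0, 5]
over  [0, 5, 0]
*     [0, 0]
dup   [0, 0, 0]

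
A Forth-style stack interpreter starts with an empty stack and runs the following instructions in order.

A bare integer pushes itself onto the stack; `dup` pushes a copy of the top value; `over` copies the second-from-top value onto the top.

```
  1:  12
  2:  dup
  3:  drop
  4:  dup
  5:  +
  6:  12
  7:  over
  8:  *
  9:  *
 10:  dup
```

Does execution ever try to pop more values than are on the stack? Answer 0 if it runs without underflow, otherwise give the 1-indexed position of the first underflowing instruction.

12    [12]
dup   [12, 12]
drop  [12]
dup   [12, 12]
+     [24]
12    [24, 12]
over  [24, 12, 24]
*     [24, 288]
*     [6912]
dup   [6912, 6912]

0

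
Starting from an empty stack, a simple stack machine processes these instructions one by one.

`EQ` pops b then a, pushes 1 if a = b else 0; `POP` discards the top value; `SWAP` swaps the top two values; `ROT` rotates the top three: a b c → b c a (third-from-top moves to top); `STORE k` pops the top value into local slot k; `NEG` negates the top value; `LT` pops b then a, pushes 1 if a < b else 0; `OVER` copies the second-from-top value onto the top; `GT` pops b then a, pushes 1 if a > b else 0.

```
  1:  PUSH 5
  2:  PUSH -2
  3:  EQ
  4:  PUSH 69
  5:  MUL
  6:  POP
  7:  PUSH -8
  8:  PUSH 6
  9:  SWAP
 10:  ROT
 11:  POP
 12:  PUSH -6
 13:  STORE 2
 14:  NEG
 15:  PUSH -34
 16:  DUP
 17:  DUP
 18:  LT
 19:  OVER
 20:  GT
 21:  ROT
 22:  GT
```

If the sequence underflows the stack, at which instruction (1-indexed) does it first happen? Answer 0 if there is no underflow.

10

PUSH 5  -> 5
PUSH -2 -> 5 -2
EQ      -> 0
PUSH 69 -> 0 69
MUL     -> 0
POP     -> (empty)
PUSH -8 -> -8
PUSH 6  -> -8 6
SWAP    -> 6 -8
ROT  — needs 3 operands, stack has 2 → underflow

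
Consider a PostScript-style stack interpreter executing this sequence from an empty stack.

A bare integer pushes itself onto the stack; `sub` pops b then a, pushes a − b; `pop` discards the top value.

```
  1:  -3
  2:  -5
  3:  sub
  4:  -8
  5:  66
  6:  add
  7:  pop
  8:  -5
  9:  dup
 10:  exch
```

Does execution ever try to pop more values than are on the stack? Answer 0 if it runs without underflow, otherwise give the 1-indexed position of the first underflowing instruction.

-3   -> -3
-5   -> -3 -5
sub  -> 2
-8   -> 2 -8
66   -> 2 -8 66
add  -> 2 58
pop  -> 2
-5   -> 2 -5
dup  -> 2 -5 -5
exch -> 2 -5 -5

0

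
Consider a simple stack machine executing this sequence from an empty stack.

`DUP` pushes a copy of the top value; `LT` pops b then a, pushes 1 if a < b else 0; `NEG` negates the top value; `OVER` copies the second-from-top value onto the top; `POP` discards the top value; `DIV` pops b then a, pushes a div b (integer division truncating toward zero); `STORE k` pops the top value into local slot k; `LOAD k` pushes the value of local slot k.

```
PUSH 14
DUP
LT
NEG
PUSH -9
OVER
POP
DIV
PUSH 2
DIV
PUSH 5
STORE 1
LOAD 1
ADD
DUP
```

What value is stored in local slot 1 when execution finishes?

5

PUSH 14  14
DUP      14 14
LT       0
NEG      0
PUSH -9  0 -9
OVER     0 -9 0
POP      0 -9
DIV      0
PUSH 2   0 2
DIV      0
PUSH 5   0 5
STORE 1  0
LOAD 1   0 5
ADD      5
DUP      5 5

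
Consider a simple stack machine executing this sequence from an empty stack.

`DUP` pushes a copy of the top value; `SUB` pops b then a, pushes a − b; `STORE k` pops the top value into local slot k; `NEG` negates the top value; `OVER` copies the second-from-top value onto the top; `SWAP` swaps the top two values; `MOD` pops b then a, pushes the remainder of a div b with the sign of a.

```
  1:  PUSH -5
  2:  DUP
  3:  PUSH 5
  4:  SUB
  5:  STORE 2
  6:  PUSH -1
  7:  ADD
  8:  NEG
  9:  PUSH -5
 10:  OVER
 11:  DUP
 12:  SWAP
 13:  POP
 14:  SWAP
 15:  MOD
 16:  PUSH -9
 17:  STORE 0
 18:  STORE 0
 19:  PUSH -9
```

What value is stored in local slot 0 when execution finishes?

1

PUSH -5 → [-5]
DUP     → [-5, -5]
PUSH 5  → [-5, -5, 5]
SUB     → [-5, -10]
STORE 2 → [-5]
PUSH -1 → [-5, -1]
ADD     → [-6]
NEG     → [6]
PUSH -5 → [6, -5]
OVER    → [6, -5, 6]
DUP     → [6, -5, 6, 6]
SWAP    → [6, -5, 6, 6]
POP     → [6, -5, 6]
SWAP    → [6, 6, -5]
MOD     → [6, 1]
PUSH -9 → [6, 1, -9]
STORE 0 → [6, 1]
STORE 0 → [6]
PUSH -9 → [6, -9]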